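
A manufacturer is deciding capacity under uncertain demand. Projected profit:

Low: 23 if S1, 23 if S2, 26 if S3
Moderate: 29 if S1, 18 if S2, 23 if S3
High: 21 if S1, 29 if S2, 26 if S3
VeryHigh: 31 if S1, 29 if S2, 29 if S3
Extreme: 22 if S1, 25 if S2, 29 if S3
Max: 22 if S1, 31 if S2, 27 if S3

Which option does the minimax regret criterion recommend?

Column bests: S1=31, S2=31, S3=29.
Low regrets: 8, 8, 3 → max 8
Moderate regrets: 2, 13, 6 → max 13
High regrets: 10, 2, 3 → max 10
VeryHigh regrets: 0, 2, 0 → max 2
Extreme regrets: 9, 6, 0 → max 9
Max regrets: 9, 0, 2 → max 9
Smallest max regret = 2 → VeryHigh.

VeryHigh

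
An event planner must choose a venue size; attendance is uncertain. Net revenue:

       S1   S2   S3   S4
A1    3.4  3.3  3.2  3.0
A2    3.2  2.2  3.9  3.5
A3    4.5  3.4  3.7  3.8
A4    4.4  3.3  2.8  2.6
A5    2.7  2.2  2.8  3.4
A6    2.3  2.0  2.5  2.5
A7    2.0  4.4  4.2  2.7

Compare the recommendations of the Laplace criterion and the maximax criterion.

Row averages: A1=3.225, A2=3.2, A3=3.85, A4=3.275, A5=2.775, A6=2.325, A7=3.325
Highest average = 3.85 → A3.
Row maxima: A1=3.4, A2=3.9, A3=4.5, A4=4.4, A5=3.4, A6=2.5, A7=4.4
Best best-case = 4.5 → A3.

laplace → A3; maximax → A3 (agree)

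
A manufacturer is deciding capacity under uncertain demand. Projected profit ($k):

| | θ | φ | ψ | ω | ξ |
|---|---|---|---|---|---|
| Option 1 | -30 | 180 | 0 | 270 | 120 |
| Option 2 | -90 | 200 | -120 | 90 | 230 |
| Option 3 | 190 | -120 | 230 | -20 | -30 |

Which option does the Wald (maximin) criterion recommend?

Row minima: Option 1=-30, Option 2=-120, Option 3=-120
Best worst-case = -30 → Option 1.

Option 1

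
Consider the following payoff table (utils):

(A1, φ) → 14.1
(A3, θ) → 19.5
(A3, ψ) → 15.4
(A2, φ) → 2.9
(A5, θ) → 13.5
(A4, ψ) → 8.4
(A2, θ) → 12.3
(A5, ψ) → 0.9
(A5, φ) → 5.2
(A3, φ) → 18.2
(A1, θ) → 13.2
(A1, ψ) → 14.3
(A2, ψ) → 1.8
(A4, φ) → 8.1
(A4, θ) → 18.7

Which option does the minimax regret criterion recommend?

A3

Column bests: θ=19.5, φ=18.2, ψ=15.4.
A1 regrets: 6.3, 4.1, 1.1 → max 6.3
A2 regrets: 7.2, 15.3, 13.6 → max 15.3
A3 regrets: 0.0, 0.0, 0.0 → max 0.0
A4 regrets: 0.8, 10.1, 7.0 → max 10.1
A5 regrets: 6.0, 13.0, 14.5 → max 14.5
Smallest max regret = 0.0 → A3.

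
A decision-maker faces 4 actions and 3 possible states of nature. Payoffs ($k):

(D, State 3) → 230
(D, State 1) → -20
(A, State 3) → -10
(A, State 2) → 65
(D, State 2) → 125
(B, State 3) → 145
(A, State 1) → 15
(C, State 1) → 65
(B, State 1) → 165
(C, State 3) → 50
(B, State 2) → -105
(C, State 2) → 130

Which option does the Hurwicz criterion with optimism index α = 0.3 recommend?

A: 0.3·65 + 0.7·(-10) = 12.5
B: 0.3·165 + 0.7·(-105) = -24
C: 0.3·130 + 0.7·50 = 74
D: 0.3·230 + 0.7·(-20) = 55
Highest Hurwicz score = 74 → C.

C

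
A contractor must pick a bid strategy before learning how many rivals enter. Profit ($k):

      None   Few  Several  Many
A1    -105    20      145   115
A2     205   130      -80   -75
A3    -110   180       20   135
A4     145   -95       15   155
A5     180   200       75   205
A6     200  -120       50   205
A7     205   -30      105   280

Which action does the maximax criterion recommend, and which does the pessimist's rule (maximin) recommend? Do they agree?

Row maxima: A1=145, A2=205, A3=180, A4=155, A5=205, A6=205, A7=280
Best best-case = 280 → A7.
Row minima: A1=-105, A2=-80, A3=-110, A4=-95, A5=75, A6=-120, A7=-30
Best worst-case = 75 → A5.

maximax → A7; maximin → A5 (disagree)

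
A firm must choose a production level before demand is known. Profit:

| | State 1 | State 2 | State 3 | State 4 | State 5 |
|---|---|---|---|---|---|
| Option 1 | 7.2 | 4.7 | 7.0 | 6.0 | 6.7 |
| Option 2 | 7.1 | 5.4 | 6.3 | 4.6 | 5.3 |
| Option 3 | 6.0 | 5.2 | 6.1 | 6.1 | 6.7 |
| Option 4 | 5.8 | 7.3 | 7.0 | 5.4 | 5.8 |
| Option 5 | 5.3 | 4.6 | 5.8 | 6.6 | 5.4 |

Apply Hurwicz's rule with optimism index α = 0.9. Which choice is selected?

Option 4

Option 1: 0.9·7.2 + 0.1·4.7 = 6.95
Option 2: 0.9·7.1 + 0.1·4.6 = 6.85
Option 3: 0.9·6.7 + 0.1·5.2 = 6.55
Option 4: 0.9·7.3 + 0.1·5.4 = 7.11
Option 5: 0.9·6.6 + 0.1·4.6 = 6.4
Highest Hurwicz score = 7.11 → Option 4.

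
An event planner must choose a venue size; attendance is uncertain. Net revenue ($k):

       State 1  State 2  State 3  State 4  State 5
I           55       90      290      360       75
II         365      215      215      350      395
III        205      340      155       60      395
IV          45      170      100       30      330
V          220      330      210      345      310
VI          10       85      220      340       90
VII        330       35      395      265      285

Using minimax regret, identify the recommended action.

Column bests: State 1=365, State 2=340, State 3=395, State 4=360, State 5=395.
I regrets: 310, 250, 105, 0, 320 → max 320
II regrets: 0, 125, 180, 10, 0 → max 180
III regrets: 160, 0, 240, 300, 0 → max 300
IV regrets: 320, 170, 295, 330, 65 → max 330
V regrets: 145, 10, 185, 15, 85 → max 185
VI regrets: 355, 255, 175, 20, 305 → max 355
VII regrets: 35, 305, 0, 95, 110 → max 305
Smallest max regret = 180 → II.

II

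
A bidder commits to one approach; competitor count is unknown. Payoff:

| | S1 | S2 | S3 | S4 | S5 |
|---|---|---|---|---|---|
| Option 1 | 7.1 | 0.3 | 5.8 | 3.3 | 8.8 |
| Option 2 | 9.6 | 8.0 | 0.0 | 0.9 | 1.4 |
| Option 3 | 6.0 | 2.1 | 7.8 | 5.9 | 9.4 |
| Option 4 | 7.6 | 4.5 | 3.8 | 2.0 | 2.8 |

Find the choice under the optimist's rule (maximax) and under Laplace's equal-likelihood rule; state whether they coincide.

maximax → Option 2; laplace → Option 3 (disagree)

Row maxima: Option 1=8.8, Option 2=9.6, Option 3=9.4, Option 4=7.6
Best best-case = 9.6 → Option 2.
Row averages: Option 1=5.06, Option 2=3.98, Option 3=6.24, Option 4=4.14
Highest average = 6.24 → Option 3.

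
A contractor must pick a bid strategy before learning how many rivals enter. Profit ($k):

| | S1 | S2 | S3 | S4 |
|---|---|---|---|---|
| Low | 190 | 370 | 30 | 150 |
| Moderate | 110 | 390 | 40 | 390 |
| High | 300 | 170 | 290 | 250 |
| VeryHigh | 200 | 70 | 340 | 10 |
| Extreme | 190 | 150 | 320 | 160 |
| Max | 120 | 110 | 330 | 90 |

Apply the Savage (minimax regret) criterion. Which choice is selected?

Column bests: S1=300, S2=390, S3=340, S4=390.
Low regrets: 110, 20, 310, 240 → max 310
Moderate regrets: 190, 0, 300, 0 → max 300
High regrets: 0, 220, 50, 140 → max 220
VeryHigh regrets: 100, 320, 0, 380 → max 380
Extreme regrets: 110, 240, 20, 230 → max 240
Max regrets: 180, 280, 10, 300 → max 300
Smallest max regret = 220 → High.

High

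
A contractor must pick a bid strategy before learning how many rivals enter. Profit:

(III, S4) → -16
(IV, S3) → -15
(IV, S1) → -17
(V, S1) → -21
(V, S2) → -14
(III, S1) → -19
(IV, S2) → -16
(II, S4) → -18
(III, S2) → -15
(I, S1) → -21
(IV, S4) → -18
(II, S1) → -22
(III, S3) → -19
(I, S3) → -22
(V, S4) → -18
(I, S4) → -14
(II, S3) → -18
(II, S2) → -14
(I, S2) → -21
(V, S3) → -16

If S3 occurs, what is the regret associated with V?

Best payoff under S3 is -15.
Regret = -15 − (-16) = 1.

1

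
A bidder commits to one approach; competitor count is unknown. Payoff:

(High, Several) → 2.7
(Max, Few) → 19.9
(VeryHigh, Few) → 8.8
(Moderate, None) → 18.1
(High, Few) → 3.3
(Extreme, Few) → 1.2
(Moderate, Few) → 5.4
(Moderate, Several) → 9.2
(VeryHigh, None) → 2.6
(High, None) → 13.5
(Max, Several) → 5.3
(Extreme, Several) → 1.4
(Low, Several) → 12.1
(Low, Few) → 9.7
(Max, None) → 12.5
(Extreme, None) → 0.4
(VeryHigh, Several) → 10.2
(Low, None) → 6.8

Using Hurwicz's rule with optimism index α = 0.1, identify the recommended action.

Low

Low: 0.1·12.1 + 0.9·6.8 = 7.33
Moderate: 0.1·18.1 + 0.9·5.4 = 6.67
High: 0.1·13.5 + 0.9·2.7 = 3.78
VeryHigh: 0.1·10.2 + 0.9·2.6 = 3.36
Extreme: 0.1·1.4 + 0.9·0.4 = 0.5
Max: 0.1·19.9 + 0.9·5.3 = 6.76
Highest Hurwicz score = 7.33 → Low.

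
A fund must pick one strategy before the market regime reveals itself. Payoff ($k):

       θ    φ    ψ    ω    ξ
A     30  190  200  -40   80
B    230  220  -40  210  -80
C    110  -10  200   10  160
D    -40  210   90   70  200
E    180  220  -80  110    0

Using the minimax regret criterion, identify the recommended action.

C

Column bests: θ=230, φ=220, ψ=200, ω=210, ξ=200.
A regrets: 200, 30, 0, 250, 120 → max 250
B regrets: 0, 0, 240, 0, 280 → max 280
C regrets: 120, 230, 0, 200, 40 → max 230
D regrets: 270, 10, 110, 140, 0 → max 270
E regrets: 50, 0, 280, 100, 200 → max 280
Smallest max regret = 230 → C.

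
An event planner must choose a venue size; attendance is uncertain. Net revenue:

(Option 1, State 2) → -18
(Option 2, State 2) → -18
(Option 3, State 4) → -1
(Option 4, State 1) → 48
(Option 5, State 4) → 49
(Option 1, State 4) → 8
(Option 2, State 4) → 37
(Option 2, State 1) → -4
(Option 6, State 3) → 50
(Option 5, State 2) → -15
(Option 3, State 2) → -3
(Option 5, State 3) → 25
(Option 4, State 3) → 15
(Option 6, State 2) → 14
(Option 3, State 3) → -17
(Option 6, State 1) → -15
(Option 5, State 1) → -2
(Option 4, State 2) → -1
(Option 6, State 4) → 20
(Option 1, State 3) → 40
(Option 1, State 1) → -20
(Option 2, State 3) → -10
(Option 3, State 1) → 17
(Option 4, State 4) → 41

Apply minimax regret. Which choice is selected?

Option 4

Column bests: State 1=48, State 2=14, State 3=50, State 4=49.
Option 1 regrets: 68, 32, 10, 41 → max 68
Option 2 regrets: 52, 32, 60, 12 → max 60
Option 3 regrets: 31, 17, 67, 50 → max 67
Option 4 regrets: 0, 15, 35, 8 → max 35
Option 5 regrets: 50, 29, 25, 0 → max 50
Option 6 regrets: 63, 0, 0, 29 → max 63
Smallest max regret = 35 → Option 4.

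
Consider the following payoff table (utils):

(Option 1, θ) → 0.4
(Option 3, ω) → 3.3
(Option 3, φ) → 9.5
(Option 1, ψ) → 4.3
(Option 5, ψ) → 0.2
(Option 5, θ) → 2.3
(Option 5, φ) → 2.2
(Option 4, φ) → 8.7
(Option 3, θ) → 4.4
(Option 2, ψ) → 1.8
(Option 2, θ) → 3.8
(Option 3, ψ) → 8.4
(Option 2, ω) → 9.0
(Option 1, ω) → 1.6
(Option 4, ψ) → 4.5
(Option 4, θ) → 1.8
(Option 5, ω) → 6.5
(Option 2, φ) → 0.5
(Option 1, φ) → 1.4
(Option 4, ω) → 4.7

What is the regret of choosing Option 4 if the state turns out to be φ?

Best payoff under φ is 9.5.
Regret = 9.5 − 8.7 = 0.8.

0.8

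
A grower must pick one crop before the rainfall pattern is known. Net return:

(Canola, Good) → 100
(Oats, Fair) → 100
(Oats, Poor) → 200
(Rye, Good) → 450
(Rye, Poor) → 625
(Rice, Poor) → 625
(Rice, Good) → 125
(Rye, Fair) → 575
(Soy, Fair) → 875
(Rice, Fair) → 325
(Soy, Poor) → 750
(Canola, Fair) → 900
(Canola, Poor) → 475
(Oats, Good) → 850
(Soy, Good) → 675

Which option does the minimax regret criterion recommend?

Soy

Column bests: Poor=750, Fair=900, Good=850.
Oats regrets: 550, 800, 0 → max 800
Rye regrets: 125, 325, 400 → max 400
Canola regrets: 275, 0, 750 → max 750
Soy regrets: 0, 25, 175 → max 175
Rice regrets: 125, 575, 725 → max 725
Smallest max regret = 175 → Soy.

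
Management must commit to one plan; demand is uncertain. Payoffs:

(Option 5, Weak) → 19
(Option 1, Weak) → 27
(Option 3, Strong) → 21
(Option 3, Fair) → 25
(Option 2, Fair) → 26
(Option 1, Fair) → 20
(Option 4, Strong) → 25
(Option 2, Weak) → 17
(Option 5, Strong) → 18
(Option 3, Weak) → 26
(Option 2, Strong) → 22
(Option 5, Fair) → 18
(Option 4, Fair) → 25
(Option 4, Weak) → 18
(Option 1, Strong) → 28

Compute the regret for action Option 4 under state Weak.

Best payoff under Weak is 27.
Regret = 27 − 18 = 9.

9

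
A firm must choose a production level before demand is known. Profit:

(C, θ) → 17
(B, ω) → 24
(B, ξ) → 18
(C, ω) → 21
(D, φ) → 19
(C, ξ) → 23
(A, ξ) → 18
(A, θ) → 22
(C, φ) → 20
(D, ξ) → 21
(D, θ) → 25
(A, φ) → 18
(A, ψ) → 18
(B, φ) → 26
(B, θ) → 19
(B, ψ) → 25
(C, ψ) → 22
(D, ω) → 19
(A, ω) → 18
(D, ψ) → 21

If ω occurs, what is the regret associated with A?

6

Best payoff under ω is 24.
Regret = 24 − 18 = 6.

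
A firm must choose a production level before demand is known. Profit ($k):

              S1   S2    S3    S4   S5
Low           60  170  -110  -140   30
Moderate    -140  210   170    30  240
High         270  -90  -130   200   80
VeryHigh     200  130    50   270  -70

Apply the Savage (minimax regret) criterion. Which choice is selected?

Column bests: S1=270, S2=210, S3=170, S4=270, S5=240.
Low regrets: 210, 40, 280, 410, 210 → max 410
Moderate regrets: 410, 0, 0, 240, 0 → max 410
High regrets: 0, 300, 300, 70, 160 → max 300
VeryHigh regrets: 70, 80, 120, 0, 310 → max 310
Smallest max regret = 300 → High.

High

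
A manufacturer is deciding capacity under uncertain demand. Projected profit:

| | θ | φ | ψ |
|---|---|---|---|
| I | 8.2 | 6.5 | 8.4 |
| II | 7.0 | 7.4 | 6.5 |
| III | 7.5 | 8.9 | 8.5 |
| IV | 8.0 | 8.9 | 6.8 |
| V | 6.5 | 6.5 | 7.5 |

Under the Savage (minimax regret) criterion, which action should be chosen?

III

Column bests: θ=8.2, φ=8.9, ψ=8.5.
I regrets: 0.0, 2.4, 0.1 → max 2.4
II regrets: 1.2, 1.5, 2.0 → max 2.0
III regrets: 0.7, 0.0, 0.0 → max 0.7
IV regrets: 0.2, 0.0, 1.7 → max 1.7
V regrets: 1.7, 2.4, 1.0 → max 2.4
Smallest max regret = 0.7 → III.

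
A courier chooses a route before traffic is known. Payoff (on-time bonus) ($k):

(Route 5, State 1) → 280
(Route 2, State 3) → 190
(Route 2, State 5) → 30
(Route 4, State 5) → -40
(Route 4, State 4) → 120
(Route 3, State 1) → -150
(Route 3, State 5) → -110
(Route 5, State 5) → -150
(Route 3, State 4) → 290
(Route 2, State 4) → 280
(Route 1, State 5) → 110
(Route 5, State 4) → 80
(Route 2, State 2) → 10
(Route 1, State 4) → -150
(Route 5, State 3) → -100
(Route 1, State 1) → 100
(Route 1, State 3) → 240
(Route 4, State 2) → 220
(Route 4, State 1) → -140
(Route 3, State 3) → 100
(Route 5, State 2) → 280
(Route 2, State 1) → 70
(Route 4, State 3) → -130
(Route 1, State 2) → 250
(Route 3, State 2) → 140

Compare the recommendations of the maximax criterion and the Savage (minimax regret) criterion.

maximax → Route 3; minimax regret → Route 2 (disagree)

Row maxima: Route 1=250, Route 2=280, Route 3=290, Route 4=220, Route 5=280
Best best-case = 290 → Route 3.
Column bests: State 1=280, State 2=280, State 3=240, State 4=290, State 5=110.
Route 1 regrets: 180, 30, 0, 440, 0 → max 440
Route 2 regrets: 210, 270, 50, 10, 80 → max 270
Route 3 regrets: 430, 140, 140, 0, 220 → max 430
Route 4 regrets: 420, 60, 370, 170, 150 → max 420
Route 5 regrets: 0, 0, 340, 210, 260 → max 340
Smallest max regret = 270 → Route 2.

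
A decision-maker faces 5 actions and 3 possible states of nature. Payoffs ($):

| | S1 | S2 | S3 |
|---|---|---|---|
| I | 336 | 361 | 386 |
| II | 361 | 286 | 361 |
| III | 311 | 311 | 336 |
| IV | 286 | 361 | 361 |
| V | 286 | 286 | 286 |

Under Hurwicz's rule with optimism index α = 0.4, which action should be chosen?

I: 0.4·386 + 0.6·336 = 356
II: 0.4·361 + 0.6·286 = 316
III: 0.4·336 + 0.6·311 = 321
IV: 0.4·361 + 0.6·286 = 316
V: 0.4·286 + 0.6·286 = 286
Highest Hurwicz score = 356 → I.

I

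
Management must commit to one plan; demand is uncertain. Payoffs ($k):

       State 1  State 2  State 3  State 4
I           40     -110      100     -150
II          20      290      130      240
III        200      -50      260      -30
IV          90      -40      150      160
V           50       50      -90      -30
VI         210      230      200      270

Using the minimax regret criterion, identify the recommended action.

VI

Column bests: State 1=210, State 2=290, State 3=260, State 4=270.
I regrets: 170, 400, 160, 420 → max 420
II regrets: 190, 0, 130, 30 → max 190
III regrets: 10, 340, 0, 300 → max 340
IV regrets: 120, 330, 110, 110 → max 330
V regrets: 160, 240, 350, 300 → max 350
VI regrets: 0, 60, 60, 0 → max 60
Smallest max regret = 60 → VI.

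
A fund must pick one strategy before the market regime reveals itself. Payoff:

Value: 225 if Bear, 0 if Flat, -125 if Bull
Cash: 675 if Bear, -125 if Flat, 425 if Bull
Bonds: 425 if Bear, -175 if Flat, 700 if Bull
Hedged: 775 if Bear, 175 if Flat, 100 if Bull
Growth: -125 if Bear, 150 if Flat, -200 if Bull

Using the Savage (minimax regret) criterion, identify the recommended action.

Cash

Column bests: Bear=775, Flat=175, Bull=700.
Value regrets: 550, 175, 825 → max 825
Cash regrets: 100, 300, 275 → max 300
Bonds regrets: 350, 350, 0 → max 350
Hedged regrets: 0, 0, 600 → max 600
Growth regrets: 900, 25, 900 → max 900
Smallest max regret = 300 → Cash.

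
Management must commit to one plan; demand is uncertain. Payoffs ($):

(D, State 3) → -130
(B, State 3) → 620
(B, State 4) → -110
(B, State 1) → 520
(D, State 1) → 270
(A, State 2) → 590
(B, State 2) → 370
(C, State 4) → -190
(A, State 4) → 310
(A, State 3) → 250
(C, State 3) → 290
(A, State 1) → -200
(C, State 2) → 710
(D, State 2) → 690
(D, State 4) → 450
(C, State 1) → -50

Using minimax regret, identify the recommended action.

Column bests: State 1=520, State 2=710, State 3=620, State 4=450.
A regrets: 720, 120, 370, 140 → max 720
B regrets: 0, 340, 0, 560 → max 560
C regrets: 570, 0, 330, 640 → max 640
D regrets: 250, 20, 750, 0 → max 750
Smallest max regret = 560 → B.

B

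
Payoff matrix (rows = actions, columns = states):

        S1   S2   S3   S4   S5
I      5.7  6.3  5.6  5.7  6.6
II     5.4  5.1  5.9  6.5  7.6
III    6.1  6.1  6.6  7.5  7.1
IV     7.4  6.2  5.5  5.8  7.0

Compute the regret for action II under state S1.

Best payoff under S1 is 7.4.
Regret = 7.4 − 5.4 = 2.0.

2.0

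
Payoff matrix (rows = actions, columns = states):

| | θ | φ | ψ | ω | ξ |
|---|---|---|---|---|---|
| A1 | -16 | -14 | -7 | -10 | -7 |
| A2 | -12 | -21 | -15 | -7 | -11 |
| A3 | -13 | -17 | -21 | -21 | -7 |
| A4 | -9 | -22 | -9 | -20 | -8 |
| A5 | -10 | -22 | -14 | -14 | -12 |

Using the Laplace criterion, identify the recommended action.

A1

Row averages: A1=-10.8, A2=-13.2, A3=-15.8, A4=-13.6, A5=-14.4
Highest average = -10.8 → A1.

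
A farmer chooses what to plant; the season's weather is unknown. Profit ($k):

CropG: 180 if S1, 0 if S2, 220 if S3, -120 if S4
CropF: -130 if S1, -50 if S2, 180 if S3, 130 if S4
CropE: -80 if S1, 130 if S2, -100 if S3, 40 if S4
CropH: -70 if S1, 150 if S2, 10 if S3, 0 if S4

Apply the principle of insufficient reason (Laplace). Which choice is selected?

Row averages: CropG=70, CropF=32.5, CropE=-2.5, CropH=22.5
Highest average = 70 → CropG.

CropG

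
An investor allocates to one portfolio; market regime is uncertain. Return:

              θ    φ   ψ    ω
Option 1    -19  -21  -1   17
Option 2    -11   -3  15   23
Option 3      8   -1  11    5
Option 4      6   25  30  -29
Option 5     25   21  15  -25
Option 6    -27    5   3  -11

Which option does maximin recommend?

Option 3

Row minima: Option 1=-21, Option 2=-11, Option 3=-1, Option 4=-29, Option 5=-25, Option 6=-27
Best worst-case = -1 → Option 3.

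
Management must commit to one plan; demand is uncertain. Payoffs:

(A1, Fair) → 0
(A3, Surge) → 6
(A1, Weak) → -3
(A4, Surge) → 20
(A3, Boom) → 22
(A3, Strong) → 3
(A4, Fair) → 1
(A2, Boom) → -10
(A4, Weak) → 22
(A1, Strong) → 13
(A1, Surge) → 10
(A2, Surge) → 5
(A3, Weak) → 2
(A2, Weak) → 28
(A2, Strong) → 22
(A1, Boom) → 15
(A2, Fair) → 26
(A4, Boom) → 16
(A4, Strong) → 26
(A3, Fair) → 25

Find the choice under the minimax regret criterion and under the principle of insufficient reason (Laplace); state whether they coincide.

minimax regret → A4; laplace → A4 (agree)

Column bests: Weak=28, Fair=26, Strong=26, Boom=22, Surge=20.
A1 regrets: 31, 26, 13, 7, 10 → max 31
A2 regrets: 0, 0, 4, 32, 15 → max 32
A3 regrets: 26, 1, 23, 0, 14 → max 26
A4 regrets: 6, 25, 0, 6, 0 → max 25
Smallest max regret = 25 → A4.
Row averages: A1=7, A2=14.2, A3=11.6, A4=17
Highest average = 17 → A4.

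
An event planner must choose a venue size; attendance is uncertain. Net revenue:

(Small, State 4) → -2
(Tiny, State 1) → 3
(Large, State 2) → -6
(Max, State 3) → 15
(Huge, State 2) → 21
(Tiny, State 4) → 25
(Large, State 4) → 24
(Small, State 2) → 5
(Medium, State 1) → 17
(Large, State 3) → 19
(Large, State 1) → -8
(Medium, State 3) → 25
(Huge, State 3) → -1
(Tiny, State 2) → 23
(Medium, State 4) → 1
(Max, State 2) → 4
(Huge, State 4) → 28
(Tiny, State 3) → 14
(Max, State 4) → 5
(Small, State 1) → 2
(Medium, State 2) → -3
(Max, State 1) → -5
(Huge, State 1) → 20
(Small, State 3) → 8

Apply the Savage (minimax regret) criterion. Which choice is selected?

Tiny

Column bests: State 1=20, State 2=23, State 3=25, State 4=28.
Tiny regrets: 17, 0, 11, 3 → max 17
Small regrets: 18, 18, 17, 30 → max 30
Medium regrets: 3, 26, 0, 27 → max 27
Large regrets: 28, 29, 6, 4 → max 29
Huge regrets: 0, 2, 26, 0 → max 26
Max regrets: 25, 19, 10, 23 → max 25
Smallest max regret = 17 → Tiny.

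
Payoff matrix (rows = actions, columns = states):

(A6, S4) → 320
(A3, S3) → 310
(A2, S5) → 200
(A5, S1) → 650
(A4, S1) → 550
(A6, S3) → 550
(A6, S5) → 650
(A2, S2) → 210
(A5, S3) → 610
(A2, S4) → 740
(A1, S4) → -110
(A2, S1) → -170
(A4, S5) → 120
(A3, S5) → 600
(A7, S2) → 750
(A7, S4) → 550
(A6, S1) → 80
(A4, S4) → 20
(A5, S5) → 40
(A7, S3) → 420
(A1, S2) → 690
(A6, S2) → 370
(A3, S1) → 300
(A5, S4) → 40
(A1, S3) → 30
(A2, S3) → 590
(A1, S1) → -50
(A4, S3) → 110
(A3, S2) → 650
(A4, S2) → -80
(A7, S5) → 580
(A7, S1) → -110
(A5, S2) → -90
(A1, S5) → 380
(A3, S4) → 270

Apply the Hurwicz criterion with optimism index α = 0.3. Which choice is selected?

A3

A1: 0.3·690 + 0.7·(-110) = 130
A2: 0.3·740 + 0.7·(-170) = 103
A3: 0.3·650 + 0.7·270 = 384
A4: 0.3·550 + 0.7·(-80) = 109
A5: 0.3·650 + 0.7·(-90) = 132
A6: 0.3·650 + 0.7·80 = 251
A7: 0.3·750 + 0.7·(-110) = 148
Highest Hurwicz score = 384 → A3.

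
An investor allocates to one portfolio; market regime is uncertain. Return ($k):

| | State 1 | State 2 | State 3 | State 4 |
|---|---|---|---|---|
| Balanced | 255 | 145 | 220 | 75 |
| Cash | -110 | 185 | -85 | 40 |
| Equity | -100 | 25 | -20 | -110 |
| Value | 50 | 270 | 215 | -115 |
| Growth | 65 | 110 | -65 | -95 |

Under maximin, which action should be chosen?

Row minima: Balanced=75, Cash=-110, Equity=-110, Value=-115, Growth=-95
Best worst-case = 75 → Balanced.

Balanced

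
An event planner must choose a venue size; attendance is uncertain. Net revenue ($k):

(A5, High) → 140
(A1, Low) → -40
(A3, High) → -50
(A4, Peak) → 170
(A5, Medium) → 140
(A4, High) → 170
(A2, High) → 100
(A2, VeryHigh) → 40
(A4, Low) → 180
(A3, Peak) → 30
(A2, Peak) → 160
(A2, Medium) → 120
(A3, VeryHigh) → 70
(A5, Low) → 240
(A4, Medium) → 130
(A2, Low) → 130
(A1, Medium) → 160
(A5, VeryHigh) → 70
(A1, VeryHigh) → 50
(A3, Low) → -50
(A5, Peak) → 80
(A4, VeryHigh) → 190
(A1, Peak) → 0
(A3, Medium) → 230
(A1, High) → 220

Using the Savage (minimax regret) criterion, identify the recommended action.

Column bests: Low=240, Medium=230, High=220, VeryHigh=190, Peak=170.
A1 regrets: 280, 70, 0, 140, 170 → max 280
A2 regrets: 110, 110, 120, 150, 10 → max 150
A3 regrets: 290, 0, 270, 120, 140 → max 290
A4 regrets: 60, 100, 50, 0, 0 → max 100
A5 regrets: 0, 90, 80, 120, 90 → max 120
Smallest max regret = 100 → A4.

A4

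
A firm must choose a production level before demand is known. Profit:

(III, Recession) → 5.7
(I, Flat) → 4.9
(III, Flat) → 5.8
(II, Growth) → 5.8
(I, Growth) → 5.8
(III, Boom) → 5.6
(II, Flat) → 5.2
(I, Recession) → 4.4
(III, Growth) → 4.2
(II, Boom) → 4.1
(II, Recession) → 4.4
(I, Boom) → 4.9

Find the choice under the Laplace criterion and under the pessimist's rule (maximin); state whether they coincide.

laplace → III; maximin → I (disagree)

Row averages: I=5, II=4.875, III=5.325
Highest average = 5.325 → III.
Row minima: I=4.4, II=4.1, III=4.2
Best worst-case = 4.4 → I.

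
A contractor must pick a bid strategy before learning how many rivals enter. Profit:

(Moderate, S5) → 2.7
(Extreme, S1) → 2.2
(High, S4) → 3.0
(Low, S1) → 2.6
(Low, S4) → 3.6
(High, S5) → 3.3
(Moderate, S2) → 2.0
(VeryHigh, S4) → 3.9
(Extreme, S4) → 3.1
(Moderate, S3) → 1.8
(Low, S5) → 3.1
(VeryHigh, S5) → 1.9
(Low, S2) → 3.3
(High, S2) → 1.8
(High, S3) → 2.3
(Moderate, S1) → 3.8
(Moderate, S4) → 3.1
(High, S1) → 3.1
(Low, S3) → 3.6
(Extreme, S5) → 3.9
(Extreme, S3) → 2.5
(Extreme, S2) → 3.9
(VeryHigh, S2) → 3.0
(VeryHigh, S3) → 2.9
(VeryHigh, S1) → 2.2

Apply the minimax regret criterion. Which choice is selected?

Column bests: S1=3.8, S2=3.9, S3=3.6, S4=3.9, S5=3.9.
Low regrets: 1.2, 0.6, 0.0, 0.3, 0.8 → max 1.2
Moderate regrets: 0.0, 1.9, 1.8, 0.8, 1.2 → max 1.9
High regrets: 0.7, 2.1, 1.3, 0.9, 0.6 → max 2.1
VeryHigh regrets: 1.6, 0.9, 0.7, 0.0, 2.0 → max 2.0
Extreme regrets: 1.6, 0.0, 1.1, 0.8, 0.0 → max 1.6
Smallest max regret = 1.2 → Low.

Low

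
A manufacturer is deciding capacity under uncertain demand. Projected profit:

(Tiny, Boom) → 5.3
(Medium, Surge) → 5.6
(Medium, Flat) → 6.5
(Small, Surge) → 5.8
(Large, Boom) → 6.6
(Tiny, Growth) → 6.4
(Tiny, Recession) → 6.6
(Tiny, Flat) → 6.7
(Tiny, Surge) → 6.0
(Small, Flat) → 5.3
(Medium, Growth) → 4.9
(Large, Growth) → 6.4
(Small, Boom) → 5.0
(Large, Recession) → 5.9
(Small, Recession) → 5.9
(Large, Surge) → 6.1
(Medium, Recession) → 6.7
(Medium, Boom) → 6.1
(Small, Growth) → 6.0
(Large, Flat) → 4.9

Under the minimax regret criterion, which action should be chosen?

Column bests: Recession=6.7, Flat=6.7, Growth=6.4, Boom=6.6, Surge=6.1.
Tiny regrets: 0.1, 0.0, 0.0, 1.3, 0.1 → max 1.3
Small regrets: 0.8, 1.4, 0.4, 1.6, 0.3 → max 1.6
Medium regrets: 0.0, 0.2, 1.5, 0.5, 0.5 → max 1.5
Large regrets: 0.8, 1.8, 0.0, 0.0, 0.0 → max 1.8
Smallest max regret = 1.3 → Tiny.

Tiny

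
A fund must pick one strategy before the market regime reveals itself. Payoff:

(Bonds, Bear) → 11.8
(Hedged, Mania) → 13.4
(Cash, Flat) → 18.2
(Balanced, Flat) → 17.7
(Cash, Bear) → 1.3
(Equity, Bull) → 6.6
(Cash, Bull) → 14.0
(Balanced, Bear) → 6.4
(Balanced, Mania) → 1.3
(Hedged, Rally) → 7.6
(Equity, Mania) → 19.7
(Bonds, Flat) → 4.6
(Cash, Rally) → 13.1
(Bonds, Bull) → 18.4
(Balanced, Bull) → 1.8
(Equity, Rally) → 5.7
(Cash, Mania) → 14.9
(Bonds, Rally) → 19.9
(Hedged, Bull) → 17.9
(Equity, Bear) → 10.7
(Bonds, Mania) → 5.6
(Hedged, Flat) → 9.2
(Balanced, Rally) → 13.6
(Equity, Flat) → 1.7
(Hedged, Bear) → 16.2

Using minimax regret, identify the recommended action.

Column bests: Bear=16.2, Flat=18.2, Bull=18.4, Rally=19.9, Mania=19.7.
Cash regrets: 14.9, 0.0, 4.4, 6.8, 4.8 → max 14.9
Bonds regrets: 4.4, 13.6, 0.0, 0.0, 14.1 → max 14.1
Hedged regrets: 0.0, 9.0, 0.5, 12.3, 6.3 → max 12.3
Equity regrets: 5.5, 16.5, 11.8, 14.2, 0.0 → max 16.5
Balanced regrets: 9.8, 0.5, 16.6, 6.3, 18.4 → max 18.4
Smallest max regret = 12.3 → Hedged.

Hedged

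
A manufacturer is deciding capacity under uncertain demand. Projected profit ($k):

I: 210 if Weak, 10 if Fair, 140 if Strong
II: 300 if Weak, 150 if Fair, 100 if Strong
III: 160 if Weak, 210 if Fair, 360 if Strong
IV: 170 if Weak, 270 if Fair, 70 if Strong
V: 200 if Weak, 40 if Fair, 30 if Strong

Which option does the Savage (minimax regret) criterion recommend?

III

Column bests: Weak=300, Fair=270, Strong=360.
I regrets: 90, 260, 220 → max 260
II regrets: 0, 120, 260 → max 260
III regrets: 140, 60, 0 → max 140
IV regrets: 130, 0, 290 → max 290
V regrets: 100, 230, 330 → max 330
Smallest max regret = 140 → III.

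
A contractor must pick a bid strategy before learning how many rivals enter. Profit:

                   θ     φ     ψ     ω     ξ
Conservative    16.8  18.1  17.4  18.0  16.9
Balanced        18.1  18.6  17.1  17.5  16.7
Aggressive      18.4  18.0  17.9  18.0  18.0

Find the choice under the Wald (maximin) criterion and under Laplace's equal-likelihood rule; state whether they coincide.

Row minima: Conservative=16.8, Balanced=16.7, Aggressive=17.9
Best worst-case = 17.9 → Aggressive.
Row averages: Conservative=17.44, Balanced=17.6, Aggressive=18.06
Highest average = 18.06 → Aggressive.

maximin → Aggressive; laplace → Aggressive (agree)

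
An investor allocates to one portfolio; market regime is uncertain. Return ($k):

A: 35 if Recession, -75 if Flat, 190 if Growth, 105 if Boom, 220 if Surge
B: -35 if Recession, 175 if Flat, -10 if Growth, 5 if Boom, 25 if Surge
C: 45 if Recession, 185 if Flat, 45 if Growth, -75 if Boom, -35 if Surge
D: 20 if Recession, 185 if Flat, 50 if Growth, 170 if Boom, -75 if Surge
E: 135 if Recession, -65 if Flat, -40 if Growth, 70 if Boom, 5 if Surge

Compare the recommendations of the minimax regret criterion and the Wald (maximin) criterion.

Column bests: Recession=135, Flat=185, Growth=190, Boom=170, Surge=220.
A regrets: 100, 260, 0, 65, 0 → max 260
B regrets: 170, 10, 200, 165, 195 → max 200
C regrets: 90, 0, 145, 245, 255 → max 255
D regrets: 115, 0, 140, 0, 295 → max 295
E regrets: 0, 250, 230, 100, 215 → max 250
Smallest max regret = 200 → B.
Row minima: A=-75, B=-35, C=-75, D=-75, E=-65
Best worst-case = -35 → B.

minimax regret → B; maximin → B (agree)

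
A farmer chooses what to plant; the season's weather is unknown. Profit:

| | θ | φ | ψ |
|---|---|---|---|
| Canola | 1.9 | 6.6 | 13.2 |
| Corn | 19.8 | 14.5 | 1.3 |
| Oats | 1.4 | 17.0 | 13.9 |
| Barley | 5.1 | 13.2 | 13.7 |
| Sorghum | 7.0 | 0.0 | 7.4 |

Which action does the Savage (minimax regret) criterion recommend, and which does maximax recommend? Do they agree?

minimax regret → Corn; maximax → Corn (agree)

Column bests: θ=19.8, φ=17.0, ψ=13.9.
Canola regrets: 17.9, 10.4, 0.7 → max 17.9
Corn regrets: 0.0, 2.5, 12.6 → max 12.6
Oats regrets: 18.4, 0.0, 0.0 → max 18.4
Barley regrets: 14.7, 3.8, 0.2 → max 14.7
Sorghum regrets: 12.8, 17.0, 6.5 → max 17.0
Smallest max regret = 12.6 → Corn.
Row maxima: Canola=13.2, Corn=19.8, Oats=17.0, Barley=13.7, Sorghum=7.4
Best best-case = 19.8 → Corn.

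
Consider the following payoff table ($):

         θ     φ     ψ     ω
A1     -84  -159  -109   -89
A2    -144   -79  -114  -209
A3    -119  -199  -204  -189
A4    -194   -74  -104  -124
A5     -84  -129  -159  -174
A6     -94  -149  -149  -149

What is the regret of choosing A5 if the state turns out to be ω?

85

Best payoff under ω is -89.
Regret = -89 − (-174) = 85.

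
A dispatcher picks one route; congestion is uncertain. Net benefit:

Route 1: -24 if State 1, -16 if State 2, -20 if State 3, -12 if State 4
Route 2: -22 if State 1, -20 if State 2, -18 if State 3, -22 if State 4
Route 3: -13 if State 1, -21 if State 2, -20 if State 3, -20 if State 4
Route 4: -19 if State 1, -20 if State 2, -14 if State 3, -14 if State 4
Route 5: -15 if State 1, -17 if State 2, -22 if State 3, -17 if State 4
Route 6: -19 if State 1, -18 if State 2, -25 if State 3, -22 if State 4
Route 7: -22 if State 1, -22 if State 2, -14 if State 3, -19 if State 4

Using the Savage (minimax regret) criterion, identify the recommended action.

Column bests: State 1=-13, State 2=-16, State 3=-14, State 4=-12.
Route 1 regrets: 11, 0, 6, 0 → max 11
Route 2 regrets: 9, 4, 4, 10 → max 10
Route 3 regrets: 0, 5, 6, 8 → max 8
Route 4 regrets: 6, 4, 0, 2 → max 6
Route 5 regrets: 2, 1, 8, 5 → max 8
Route 6 regrets: 6, 2, 11, 10 → max 11
Route 7 regrets: 9, 6, 0, 7 → max 9
Smallest max regret = 6 → Route 4.

Route 4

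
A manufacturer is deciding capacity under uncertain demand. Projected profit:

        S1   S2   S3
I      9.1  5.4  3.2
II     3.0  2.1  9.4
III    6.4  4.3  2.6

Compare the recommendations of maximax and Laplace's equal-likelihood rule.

maximax → II; laplace → I (disagree)

Row maxima: I=9.1, II=9.4, III=6.4
Best best-case = 9.4 → II.
Row averages: I=5.9, II=29/6, III=133/30
Highest average = 5.9 → I.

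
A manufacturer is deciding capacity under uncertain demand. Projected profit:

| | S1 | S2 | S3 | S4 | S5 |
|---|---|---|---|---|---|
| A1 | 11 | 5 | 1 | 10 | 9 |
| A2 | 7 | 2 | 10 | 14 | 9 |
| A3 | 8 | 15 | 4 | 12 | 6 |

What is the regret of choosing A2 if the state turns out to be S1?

4

Best payoff under S1 is 11.
Regret = 11 − 7 = 4.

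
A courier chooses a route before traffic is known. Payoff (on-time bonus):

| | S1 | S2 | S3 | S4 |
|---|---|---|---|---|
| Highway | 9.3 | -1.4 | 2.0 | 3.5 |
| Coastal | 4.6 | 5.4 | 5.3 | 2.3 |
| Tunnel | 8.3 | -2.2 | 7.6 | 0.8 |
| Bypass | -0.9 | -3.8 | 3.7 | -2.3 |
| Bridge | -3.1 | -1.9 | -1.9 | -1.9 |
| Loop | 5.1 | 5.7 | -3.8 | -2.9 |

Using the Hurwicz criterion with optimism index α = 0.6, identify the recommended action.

Highway

Highway: 0.6·9.3 + 0.4·(-1.4) = 5.02
Coastal: 0.6·5.4 + 0.4·2.3 = 4.16
Tunnel: 0.6·8.3 + 0.4·(-2.2) = 4.1
Bypass: 0.6·3.7 + 0.4·(-3.8) = 0.7
Bridge: 0.6·(-1.9) + 0.4·(-3.1) = -2.38
Loop: 0.6·5.7 + 0.4·(-3.8) = 1.9
Highest Hurwicz score = 5.02 → Highway.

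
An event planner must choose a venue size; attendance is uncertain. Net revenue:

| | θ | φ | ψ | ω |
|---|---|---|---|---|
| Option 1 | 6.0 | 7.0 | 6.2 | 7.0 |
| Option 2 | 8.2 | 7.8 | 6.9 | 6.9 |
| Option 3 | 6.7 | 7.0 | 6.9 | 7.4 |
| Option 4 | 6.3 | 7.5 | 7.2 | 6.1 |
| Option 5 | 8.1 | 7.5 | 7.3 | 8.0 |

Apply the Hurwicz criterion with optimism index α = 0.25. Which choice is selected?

Option 5

Option 1: 0.25·7.0 + 0.75·6.0 = 6.25
Option 2: 0.25·8.2 + 0.75·6.9 = 7.225
Option 3: 0.25·7.4 + 0.75·6.7 = 6.875
Option 4: 0.25·7.5 + 0.75·6.1 = 6.45
Option 5: 0.25·8.1 + 0.75·7.3 = 7.5
Highest Hurwicz score = 7.5 → Option 5.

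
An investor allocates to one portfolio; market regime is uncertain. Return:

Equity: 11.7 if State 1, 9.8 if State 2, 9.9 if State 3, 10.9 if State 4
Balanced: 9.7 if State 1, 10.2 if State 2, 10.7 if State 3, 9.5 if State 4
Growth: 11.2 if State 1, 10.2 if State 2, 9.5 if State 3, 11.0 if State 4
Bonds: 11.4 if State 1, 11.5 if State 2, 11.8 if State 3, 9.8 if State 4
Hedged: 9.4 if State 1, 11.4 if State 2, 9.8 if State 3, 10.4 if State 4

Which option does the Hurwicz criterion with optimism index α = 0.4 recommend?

Bonds

Equity: 0.4·11.7 + 0.6·9.8 = 10.56
Balanced: 0.4·10.7 + 0.6·9.5 = 9.98
Growth: 0.4·11.2 + 0.6·9.5 = 10.18
Bonds: 0.4·11.8 + 0.6·9.8 = 10.6
Hedged: 0.4·11.4 + 0.6·9.4 = 10.2
Highest Hurwicz score = 10.6 → Bonds.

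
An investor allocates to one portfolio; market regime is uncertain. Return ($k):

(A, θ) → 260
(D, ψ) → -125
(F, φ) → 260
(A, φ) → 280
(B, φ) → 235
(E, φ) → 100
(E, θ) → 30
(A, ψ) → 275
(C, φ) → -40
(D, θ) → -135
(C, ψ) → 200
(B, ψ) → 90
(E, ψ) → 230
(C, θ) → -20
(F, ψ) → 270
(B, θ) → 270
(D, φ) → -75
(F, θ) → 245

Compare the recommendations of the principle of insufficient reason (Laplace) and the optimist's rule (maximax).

laplace → A; maximax → A (agree)

Row averages: A=815/3, B=595/3, C=140/3, D=-335/3, E=120, F=775/3
Highest average = 815/3 → A.
Row maxima: A=280, B=270, C=200, D=-75, E=230, F=270
Best best-case = 280 → A.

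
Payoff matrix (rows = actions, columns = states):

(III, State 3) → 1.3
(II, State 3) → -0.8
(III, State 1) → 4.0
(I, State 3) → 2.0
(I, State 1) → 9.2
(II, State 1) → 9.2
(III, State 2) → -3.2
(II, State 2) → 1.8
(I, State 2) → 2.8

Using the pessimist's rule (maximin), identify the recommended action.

Row minima: I=2.0, II=-0.8, III=-3.2
Best worst-case = 2.0 → I.

I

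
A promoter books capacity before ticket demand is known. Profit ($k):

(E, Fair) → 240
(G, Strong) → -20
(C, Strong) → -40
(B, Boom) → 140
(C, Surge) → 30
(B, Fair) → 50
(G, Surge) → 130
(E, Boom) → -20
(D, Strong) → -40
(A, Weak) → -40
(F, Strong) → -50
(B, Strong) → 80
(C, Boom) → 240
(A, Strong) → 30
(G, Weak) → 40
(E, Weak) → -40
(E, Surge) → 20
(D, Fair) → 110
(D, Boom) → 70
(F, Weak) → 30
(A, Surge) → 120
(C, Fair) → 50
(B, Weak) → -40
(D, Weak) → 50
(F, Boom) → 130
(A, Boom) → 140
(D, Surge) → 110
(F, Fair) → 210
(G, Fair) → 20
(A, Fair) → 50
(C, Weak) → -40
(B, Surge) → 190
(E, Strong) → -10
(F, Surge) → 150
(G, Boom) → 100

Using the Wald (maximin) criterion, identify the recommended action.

G

Row minima: A=-40, B=-40, C=-40, D=-40, E=-40, F=-50, G=-20
Best worst-case = -20 → G.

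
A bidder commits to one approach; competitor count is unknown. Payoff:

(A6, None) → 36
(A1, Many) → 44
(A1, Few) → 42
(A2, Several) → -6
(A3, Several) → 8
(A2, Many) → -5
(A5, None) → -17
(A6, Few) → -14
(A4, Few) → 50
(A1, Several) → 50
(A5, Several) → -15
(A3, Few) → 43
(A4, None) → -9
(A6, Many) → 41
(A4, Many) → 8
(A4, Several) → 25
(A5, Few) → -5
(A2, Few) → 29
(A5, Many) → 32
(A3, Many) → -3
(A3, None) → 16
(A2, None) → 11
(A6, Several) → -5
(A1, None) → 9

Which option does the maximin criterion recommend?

A1

Row minima: A1=9, A2=-6, A3=-3, A4=-9, A5=-17, A6=-14
Best worst-case = 9 → A1.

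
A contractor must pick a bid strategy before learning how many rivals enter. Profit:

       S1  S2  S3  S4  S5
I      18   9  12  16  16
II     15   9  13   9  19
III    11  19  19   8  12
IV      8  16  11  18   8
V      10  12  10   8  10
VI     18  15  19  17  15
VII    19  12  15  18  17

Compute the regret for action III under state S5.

7

Best payoff under S5 is 19.
Regret = 19 − 12 = 7.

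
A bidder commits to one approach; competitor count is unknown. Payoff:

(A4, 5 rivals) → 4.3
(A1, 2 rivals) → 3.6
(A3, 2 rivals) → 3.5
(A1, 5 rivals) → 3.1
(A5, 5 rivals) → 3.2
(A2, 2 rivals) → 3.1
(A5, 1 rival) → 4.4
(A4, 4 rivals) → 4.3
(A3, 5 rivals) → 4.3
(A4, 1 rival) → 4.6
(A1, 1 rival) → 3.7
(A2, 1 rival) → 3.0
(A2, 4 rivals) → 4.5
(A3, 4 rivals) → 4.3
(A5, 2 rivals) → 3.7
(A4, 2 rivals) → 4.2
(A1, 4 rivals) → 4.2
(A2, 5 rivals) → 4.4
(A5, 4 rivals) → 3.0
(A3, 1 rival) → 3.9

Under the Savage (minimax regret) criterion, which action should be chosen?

A4

Column bests: 1 rival=4.6, 2 rivals=4.2, 4 rivals=4.5, 5 rivals=4.4.
A1 regrets: 0.9, 0.6, 0.3, 1.3 → max 1.3
A2 regrets: 1.6, 1.1, 0.0, 0.0 → max 1.6
A3 regrets: 0.7, 0.7, 0.2, 0.1 → max 0.7
A4 regrets: 0.0, 0.0, 0.2, 0.1 → max 0.2
A5 regrets: 0.2, 0.5, 1.5, 1.2 → max 1.5
Smallest max regret = 0.2 → A4.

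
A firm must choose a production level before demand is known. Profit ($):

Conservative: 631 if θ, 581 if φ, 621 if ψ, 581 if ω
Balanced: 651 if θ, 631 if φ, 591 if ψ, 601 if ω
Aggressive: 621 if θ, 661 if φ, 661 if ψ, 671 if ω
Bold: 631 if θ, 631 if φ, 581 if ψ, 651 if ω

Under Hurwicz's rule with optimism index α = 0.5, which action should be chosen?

Conservative: 0.5·631 + 0.5·581 = 606
Balanced: 0.5·651 + 0.5·591 = 621
Aggressive: 0.5·671 + 0.5·621 = 646
Bold: 0.5·651 + 0.5·581 = 616
Highest Hurwicz score = 646 → Aggressive.

Aggressive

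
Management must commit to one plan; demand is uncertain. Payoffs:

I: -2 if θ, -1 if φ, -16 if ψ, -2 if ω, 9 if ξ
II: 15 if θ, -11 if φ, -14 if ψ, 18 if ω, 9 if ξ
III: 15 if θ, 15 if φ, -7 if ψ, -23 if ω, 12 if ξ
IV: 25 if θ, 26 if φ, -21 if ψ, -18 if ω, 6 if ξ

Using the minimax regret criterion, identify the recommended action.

I

Column bests: θ=25, φ=26, ψ=-7, ω=18, ξ=12.
I regrets: 27, 27, 9, 20, 3 → max 27
II regrets: 10, 37, 7, 0, 3 → max 37
III regrets: 10, 11, 0, 41, 0 → max 41
IV regrets: 0, 0, 14, 36, 6 → max 36
Smallest max regret = 27 → I.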